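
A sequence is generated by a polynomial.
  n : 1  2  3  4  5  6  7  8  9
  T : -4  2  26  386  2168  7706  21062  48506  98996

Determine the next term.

184658

Δ: 6  24  360  1782  5538  13356  27444  50490
Δ²: 18  336  1422  3756  7818  14088  23046
Δ³: 318  1086  2334  4062  6270  8958
Δ⁴: 768  1248  1728  2208  2688
Δ⁵: 480  480  480  480
Fifth differences constant at 480.
2688 + 480 = 3168;  8958 + 3168 = 12126;  23046 + 12126 = 35172;  50490 + 35172 = 85662;  98996 + 85662 = 184658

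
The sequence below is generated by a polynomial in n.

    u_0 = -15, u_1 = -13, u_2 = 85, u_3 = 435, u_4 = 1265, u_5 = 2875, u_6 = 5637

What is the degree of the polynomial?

4

Δ: 2, 98, 350, 830, 1610, 2762
Δ²: 96, 252, 480, 780, 1152
Δ³: 156, 228, 300, 372
Δ⁴: 72, 72, 72
The fourth differences are constant, so the polynomial has degree 4.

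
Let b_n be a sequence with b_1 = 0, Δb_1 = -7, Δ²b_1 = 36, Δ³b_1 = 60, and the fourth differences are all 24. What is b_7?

2058

Build the table forward from the leading diagonal:
D4: 24  24  24  24  24  24  24
D3: 60  84  108  132  156  180  204
D2: 36  96  180  288  420  576  756
D1: -7  29  125  305  593  1013  1589
b: 0  -7  22  147  452  1045  2058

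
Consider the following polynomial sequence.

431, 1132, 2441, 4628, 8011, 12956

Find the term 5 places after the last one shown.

77281

701, 1309, 2187, 3383, 4945
608, 878, 1196, 1562
270, 318, 366
48, 48
Constant fourth difference = 48, so extend:
366 + 48 = 414;  1562 + 414 = 1976;  4945 + 1976 = 6921;  12956 + 6921 = 19877
414 + 48 = 462;  1976 + 462 = 2438;  6921 + 2438 = 9359;  19877 + 9359 = 29236
462 + 48 = 510;  2438 + 510 = 2948;  9359 + 2948 = 12307;  29236 + 12307 = 41543
510 + 48 = 558;  2948 + 558 = 3506;  12307 + 3506 = 15813;  41543 + 15813 = 57356
558 + 48 = 606;  3506 + 606 = 4112;  15813 + 4112 = 19925;  57356 + 19925 = 77281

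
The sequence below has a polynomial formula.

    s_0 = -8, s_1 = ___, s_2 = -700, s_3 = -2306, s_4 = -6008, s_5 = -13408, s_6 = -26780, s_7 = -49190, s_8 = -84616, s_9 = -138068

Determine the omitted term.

-140

Using the last 8 terms:
-1606  -3702  -7400  -13372  -22410  -35426  -53452
-2096  -3698  -5972  -9038  -13016  -18026
-1602  -2274  -3066  -3978  -5010
-672  -792  -912  -1032
-120  -120  -120
Constant fifth difference = -120.
Extend backward: -672 + 120 = -552;  -1602 + 552 = -1050;  -2096 + 1050 = -1046;  -1606 + 1046 = -560;  -700 + 560 = -140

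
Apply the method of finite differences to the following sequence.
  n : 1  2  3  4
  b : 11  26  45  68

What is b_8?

200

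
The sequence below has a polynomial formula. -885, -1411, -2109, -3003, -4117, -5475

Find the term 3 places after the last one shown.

-11253

D1: -526, -698, -894, -1114, -1358
D2: -172, -196, -220, -244
D3: -24, -24, -24
Third differences constant at -24.
-244 − 24 = -268;  -1358 − 268 = -1626;  -5475 − 1626 = -7101
-268 − 24 = -292;  -1626 − 292 = -1918;  -7101 − 1918 = -9019
-292 − 24 = -316;  -1918 − 316 = -2234;  -9019 − 2234 = -11253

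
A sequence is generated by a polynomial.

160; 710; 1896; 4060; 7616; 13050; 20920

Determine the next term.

31856

Δ: 550 , 1186 , 2164 , 3556 , 5434 , 7870
Δ²: 636 , 978 , 1392 , 1878 , 2436
Δ³: 342 , 414 , 486 , 558
Δ⁴: 72 , 72 , 72
Fourth differences constant at 72.
558 + 72 = 630;  2436 + 630 = 3066;  7870 + 3066 = 10936;  20920 + 10936 = 31856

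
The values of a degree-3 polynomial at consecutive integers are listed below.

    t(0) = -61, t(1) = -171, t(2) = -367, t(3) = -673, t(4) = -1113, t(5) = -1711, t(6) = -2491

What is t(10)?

First differences: -110, -196, -306, -440, -598, -780
Second differences: -86, -110, -134, -158, -182
Third differences: -24, -24, -24, -24
Third differences constant at -24.
-182 − 24 = -206;  -780 − 206 = -986;  -2491 − 986 = -3477
-206 − 24 = -230;  -986 − 230 = -1216;  -3477 − 1216 = -4693
-230 − 24 = -254;  -1216 − 254 = -1470;  -4693 − 1470 = -6163
-254 − 24 = -278;  -1470 − 278 = -1748;  -6163 − 1748 = -7911

-7911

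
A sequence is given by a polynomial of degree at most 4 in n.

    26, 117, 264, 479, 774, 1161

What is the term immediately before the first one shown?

-21

First differences: 91, 147, 215, 295, 387
Second differences: 56, 68, 80, 92
Third differences: 12, 12, 12
The third differences are constant at 12.
Work back: 56 − 12 = 44;  91 − 44 = 47;  26 − 47 = -21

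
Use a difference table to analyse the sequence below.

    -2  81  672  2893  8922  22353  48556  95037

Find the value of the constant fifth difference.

360

D1: 83, 591, 2221, 6029, 13431, 26203, 46481
D2: 508, 1630, 3808, 7402, 12772, 20278
D3: 1122, 2178, 3594, 5370, 7506
D4: 1056, 1416, 1776, 2136
D5: 360, 360, 360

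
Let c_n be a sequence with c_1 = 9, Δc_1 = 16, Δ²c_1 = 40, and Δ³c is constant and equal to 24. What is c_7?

1185

Build the table forward from the leading diagonal:
Third differences: 24  24  24  24  24  24  24
Second differences: 40  64  88  112  136  160  184
First differences: 16  56  120  208  320  456  616
c: 9  25  81  201  409  729  1185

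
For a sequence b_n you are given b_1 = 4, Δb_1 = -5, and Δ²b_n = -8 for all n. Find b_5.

Build the table forward from the leading diagonal:
Second differences: -8  -8  -8  -8  -8
First differences: -5  -13  -21  -29  -37
b: 4  -1  -14  -35  -64

-64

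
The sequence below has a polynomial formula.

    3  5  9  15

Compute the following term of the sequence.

23

D1: 2, 4, 6
D2: 2, 2
Second differences constant at 2.
6 + 2 = 8;  15 + 8 = 23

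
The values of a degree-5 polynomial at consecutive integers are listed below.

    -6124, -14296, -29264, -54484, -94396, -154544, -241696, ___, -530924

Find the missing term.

Using the first 7 terms:
Δ: -8172, -14968, -25220, -39912, -60148, -87152
Δ²: -6796, -10252, -14692, -20236, -27004
Δ³: -3456, -4440, -5544, -6768
Δ⁴: -984, -1104, -1224
Δ⁵: -120, -120
Constant fifth difference = -120.
Extend forward: -1224 − 120 = -1344;  -6768 − 1344 = -8112;  -27004 − 8112 = -35116;  -87152 − 35116 = -122268;  -241696 − 122268 = -363964

-363964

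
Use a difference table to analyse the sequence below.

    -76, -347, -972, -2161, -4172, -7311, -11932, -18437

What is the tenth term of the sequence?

First differences: -271  -625  -1189  -2011  -3139  -4621  -6505
Second differences: -354  -564  -822  -1128  -1482  -1884
Third differences: -210  -258  -306  -354  -402
Fourth differences: -48  -48  -48  -48
Constant fourth difference = -48, so extend:
-402 − 48 = -450;  -1884 − 450 = -2334;  -6505 − 2334 = -8839;  -18437 − 8839 = -27276
-450 − 48 = -498;  -2334 − 498 = -2832;  -8839 − 2832 = -11671;  -27276 − 11671 = -38947

-38947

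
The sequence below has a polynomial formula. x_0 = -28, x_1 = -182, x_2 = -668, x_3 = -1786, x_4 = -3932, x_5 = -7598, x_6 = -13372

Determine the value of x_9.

-50662

Δ: -154 , -486 , -1118 , -2146 , -3666 , -5774
Δ²: -332 , -632 , -1028 , -1520 , -2108
Δ³: -300 , -396 , -492 , -588
Δ⁴: -96 , -96 , -96
Constant fourth difference = -96, so extend:
-588 − 96 = -684;  -2108 − 684 = -2792;  -5774 − 2792 = -8566;  -13372 − 8566 = -21938
-684 − 96 = -780;  -2792 − 780 = -3572;  -8566 − 3572 = -12138;  -21938 − 12138 = -34076
-780 − 96 = -876;  -3572 − 876 = -4448;  -12138 − 4448 = -16586;  -34076 − 16586 = -50662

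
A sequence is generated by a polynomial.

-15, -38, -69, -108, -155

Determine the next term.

-210

Δ: -23, -31, -39, -47
Δ²: -8, -8, -8
The second differences are constant (-8).
-47 − 8 = -55;  -155 − 55 = -210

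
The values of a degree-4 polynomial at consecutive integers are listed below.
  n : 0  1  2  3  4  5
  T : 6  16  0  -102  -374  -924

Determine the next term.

-1884

First differences: 10  -16  -102  -272  -550
Second differences: -26  -86  -170  -278
Third differences: -60  -84  -108
Fourth differences: -24  -24
Fourth differences constant at -24.
-108 − 24 = -132;  -278 − 132 = -410;  -550 − 410 = -960;  -924 − 960 = -1884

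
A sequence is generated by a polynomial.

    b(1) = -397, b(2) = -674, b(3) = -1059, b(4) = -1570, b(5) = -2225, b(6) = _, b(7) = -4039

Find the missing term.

Using the first 5 terms:
First differences: -277  -385  -511  -655
Second differences: -108  -126  -144
Third differences: -18  -18
Constant third difference = -18.
Extend forward: -144 − 18 = -162;  -655 − 162 = -817;  -2225 − 817 = -3042

-3042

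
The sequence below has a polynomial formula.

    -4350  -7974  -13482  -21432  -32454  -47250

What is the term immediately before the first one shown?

D1: -3624  -5508  -7950  -11022  -14796
D2: -1884  -2442  -3072  -3774
D3: -558  -630  -702
D4: -72  -72
The fourth differences are constant at -72.
Work back: -558 + 72 = -486;  -1884 + 486 = -1398;  -3624 + 1398 = -2226;  -4350 + 2226 = -2124

-2124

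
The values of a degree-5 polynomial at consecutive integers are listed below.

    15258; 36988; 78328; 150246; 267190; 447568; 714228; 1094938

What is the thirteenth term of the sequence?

6085998

First differences: 21730 , 41340 , 71918 , 116944 , 180378 , 266660 , 380710
Second differences: 19610 , 30578 , 45026 , 63434 , 86282 , 114050
Third differences: 10968 , 14448 , 18408 , 22848 , 27768
Fourth differences: 3480 , 3960 , 4440 , 4920
Fifth differences: 480 , 480 , 480
Constant fifth difference = 480, so extend:
4920 + 480 = 5400;  27768 + 5400 = 33168;  114050 + 33168 = 147218;  380710 + 147218 = 527928;  1094938 + 527928 = 1622866
5400 + 480 = 5880;  33168 + 5880 = 39048;  147218 + 39048 = 186266;  527928 + 186266 = 714194;  1622866 + 714194 = 2337060
5880 + 480 = 6360;  39048 + 6360 = 45408;  186266 + 45408 = 231674;  714194 + 231674 = 945868;  2337060 + 945868 = 3282928
6360 + 480 = 6840;  45408 + 6840 = 52248;  231674 + 52248 = 283922;  945868 + 283922 = 1229790;  3282928 + 1229790 = 4512718
6840 + 480 = 7320;  52248 + 7320 = 59568;  283922 + 59568 = 343490;  1229790 + 343490 = 1573280;  4512718 + 1573280 = 6085998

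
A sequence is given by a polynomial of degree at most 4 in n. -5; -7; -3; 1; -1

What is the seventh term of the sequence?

D1: -2 , 4 , 4 , -2
D2: 6 , 0 , -6
D3: -6 , -6
Constant third difference = -6, so extend:
-6 − 6 = -12;  -2 − 12 = -14;  -1 − 14 = -15
-12 − 6 = -18;  -14 − 18 = -32;  -15 − 32 = -47

-47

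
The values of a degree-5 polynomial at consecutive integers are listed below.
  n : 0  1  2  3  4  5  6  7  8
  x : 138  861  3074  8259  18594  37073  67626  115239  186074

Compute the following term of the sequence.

287589

D1: 723  2213  5185  10335  18479  30553  47613  70835
D2: 1490  2972  5150  8144  12074  17060  23222
D3: 1482  2178  2994  3930  4986  6162
D4: 696  816  936  1056  1176
D5: 120  120  120  120
Fifth differences constant at 120.
1176 + 120 = 1296;  6162 + 1296 = 7458;  23222 + 7458 = 30680;  70835 + 30680 = 101515;  186074 + 101515 = 287589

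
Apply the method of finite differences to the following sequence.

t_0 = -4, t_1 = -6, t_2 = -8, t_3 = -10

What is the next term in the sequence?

D1: -2, -2, -2
The first differences are constant (-2).
-10 − 2 = -12

-12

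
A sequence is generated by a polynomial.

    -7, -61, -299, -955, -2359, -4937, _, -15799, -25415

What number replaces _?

Using the first 6 terms:
First differences: -54, -238, -656, -1404, -2578
Second differences: -184, -418, -748, -1174
Third differences: -234, -330, -426
Fourth differences: -96, -96
Constant fourth difference = -96.
Extend forward: -426 − 96 = -522;  -1174 − 522 = -1696;  -2578 − 1696 = -4274;  -4937 − 4274 = -9211

-9211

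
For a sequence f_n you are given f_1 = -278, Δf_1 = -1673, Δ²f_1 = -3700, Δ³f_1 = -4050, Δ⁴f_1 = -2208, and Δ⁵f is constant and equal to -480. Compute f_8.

-318799

Build the table forward from the leading diagonal:
D5: -480, -480, -480, -480, -480, -480, -480, -480
D4: -2208, -2688, -3168, -3648, -4128, -4608, -5088, -5568
D3: -4050, -6258, -8946, -12114, -15762, -19890, -24498, -29586
D2: -3700, -7750, -14008, -22954, -35068, -50830, -70720, -95218
D1: -1673, -5373, -13123, -27131, -50085, -85153, -135983, -206703
f: -278, -1951, -7324, -20447, -47578, -97663, -182816, -318799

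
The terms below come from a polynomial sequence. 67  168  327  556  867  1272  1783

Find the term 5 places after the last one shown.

6348

101 , 159 , 229 , 311 , 405 , 511
58 , 70 , 82 , 94 , 106
12 , 12 , 12 , 12
Constant third difference = 12, so extend:
106 + 12 = 118;  511 + 118 = 629;  1783 + 629 = 2412
118 + 12 = 130;  629 + 130 = 759;  2412 + 759 = 3171
130 + 12 = 142;  759 + 142 = 901;  3171 + 901 = 4072
142 + 12 = 154;  901 + 154 = 1055;  4072 + 1055 = 5127
154 + 12 = 166;  1055 + 166 = 1221;  5127 + 1221 = 6348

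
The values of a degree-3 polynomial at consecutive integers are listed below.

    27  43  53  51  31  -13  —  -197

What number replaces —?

-87

Using the first 6 terms:
16  10  -2  -20  -44
-6  -12  -18  -24
-6  -6  -6
Constant third difference = -6.
Extend forward: -24 − 6 = -30;  -44 − 30 = -74;  -13 − 74 = -87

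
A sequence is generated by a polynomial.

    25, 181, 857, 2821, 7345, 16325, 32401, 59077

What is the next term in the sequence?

100841

156, 676, 1964, 4524, 8980, 16076, 26676
520, 1288, 2560, 4456, 7096, 10600
768, 1272, 1896, 2640, 3504
504, 624, 744, 864
120, 120, 120
The fifth differences are constant (120).
864 + 120 = 984;  3504 + 984 = 4488;  10600 + 4488 = 15088;  26676 + 15088 = 41764;  59077 + 41764 = 100841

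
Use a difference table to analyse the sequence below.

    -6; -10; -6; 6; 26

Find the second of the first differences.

Δ: -4, 4, 12, 20
Δ²: 8, 8, 8

4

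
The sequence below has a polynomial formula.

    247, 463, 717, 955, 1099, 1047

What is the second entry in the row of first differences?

D1: 216, 254, 238, 144, -52
D2: 38, -16, -94, -196
D3: -54, -78, -102
D4: -24, -24

254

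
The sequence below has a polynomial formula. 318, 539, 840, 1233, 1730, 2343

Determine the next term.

First differences: 221 , 301 , 393 , 497 , 613
Second differences: 80 , 92 , 104 , 116
Third differences: 12 , 12 , 12
Constant third difference = 12, so extend:
116 + 12 = 128;  613 + 128 = 741;  2343 + 741 = 3084

3084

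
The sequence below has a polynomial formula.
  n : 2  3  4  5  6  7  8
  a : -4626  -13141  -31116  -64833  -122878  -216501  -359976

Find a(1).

-1233

First differences: -8515  -17975  -33717  -58045  -93623  -143475
Second differences: -9460  -15742  -24328  -35578  -49852
Third differences: -6282  -8586  -11250  -14274
Fourth differences: -2304  -2664  -3024
Fifth differences: -360  -360
The fifth differences are constant at -360.
Work back: -2304 + 360 = -1944;  -6282 + 1944 = -4338;  -9460 + 4338 = -5122;  -8515 + 5122 = -3393;  -4626 + 3393 = -1233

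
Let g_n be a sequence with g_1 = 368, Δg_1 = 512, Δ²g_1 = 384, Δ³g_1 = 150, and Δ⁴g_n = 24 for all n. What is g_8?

18106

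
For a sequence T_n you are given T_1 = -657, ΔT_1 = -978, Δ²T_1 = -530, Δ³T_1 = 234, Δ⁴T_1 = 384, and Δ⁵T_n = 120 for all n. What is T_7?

Build the table forward from the leading diagonal:
Fifth differences: 120  120  120  120  120  120  120
Fourth differences: 384  504  624  744  864  984  1104
Third differences: 234  618  1122  1746  2490  3354  4338
Second differences: -530  -296  322  1444  3190  5680  9034
First differences: -978  -1508  -1804  -1482  -38  3152  8832
T: -657  -1635  -3143  -4947  -6429  -6467  -3315

-3315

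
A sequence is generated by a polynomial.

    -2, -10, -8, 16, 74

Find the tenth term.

First differences: -8, 2, 24, 58
Second differences: 10, 22, 34
Third differences: 12, 12
Constant third difference = 12, so extend:
34 + 12 = 46;  58 + 46 = 104;  74 + 104 = 178
46 + 12 = 58;  104 + 58 = 162;  178 + 162 = 340
58 + 12 = 70;  162 + 70 = 232;  340 + 232 = 572
70 + 12 = 82;  232 + 82 = 314;  572 + 314 = 886
82 + 12 = 94;  314 + 94 = 408;  886 + 408 = 1294

1294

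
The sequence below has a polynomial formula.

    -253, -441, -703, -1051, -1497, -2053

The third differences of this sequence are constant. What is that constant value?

-12

D1: -188, -262, -348, -446, -556
D2: -74, -86, -98, -110
D3: -12, -12, -12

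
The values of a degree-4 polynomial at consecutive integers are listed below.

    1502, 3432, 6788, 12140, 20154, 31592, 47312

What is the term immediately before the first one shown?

524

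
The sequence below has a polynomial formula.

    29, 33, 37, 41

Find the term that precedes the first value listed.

25

4  4  4
The first differences are constant at 4.
Work back: 29 − 4 = 25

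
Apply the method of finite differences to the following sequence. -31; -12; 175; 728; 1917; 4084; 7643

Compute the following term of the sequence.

13080

19 , 187 , 553 , 1189 , 2167 , 3559
168 , 366 , 636 , 978 , 1392
198 , 270 , 342 , 414
72 , 72 , 72
The fourth differences are constant (72).
414 + 72 = 486;  1392 + 486 = 1878;  3559 + 1878 = 5437;  7643 + 5437 = 13080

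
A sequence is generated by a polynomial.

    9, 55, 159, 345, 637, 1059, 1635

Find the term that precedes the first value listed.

Δ: 46  104  186  292  422  576
Δ²: 58  82  106  130  154
Δ³: 24  24  24  24
The third differences are constant at 24.
Work back: 58 − 24 = 34;  46 − 34 = 12;  9 − 12 = -3

-3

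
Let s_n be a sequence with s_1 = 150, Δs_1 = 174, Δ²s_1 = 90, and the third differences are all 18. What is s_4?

960

Build the table forward from the leading diagonal:
Δ³: 18, 18, 18, 18
Δ²: 90, 108, 126, 144
Δ: 174, 264, 372, 498
s: 150, 324, 588, 960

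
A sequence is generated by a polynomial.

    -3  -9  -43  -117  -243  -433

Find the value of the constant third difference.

-12

D1: -6, -34, -74, -126, -190
D2: -28, -40, -52, -64
D3: -12, -12, -12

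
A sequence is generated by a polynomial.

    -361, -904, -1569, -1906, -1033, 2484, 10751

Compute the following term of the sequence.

26666

D1: -543  -665  -337  873  3517  8267
D2: -122  328  1210  2644  4750
D3: 450  882  1434  2106
D4: 432  552  672
D5: 120  120
Fifth differences constant at 120.
672 + 120 = 792;  2106 + 792 = 2898;  4750 + 2898 = 7648;  8267 + 7648 = 15915;  10751 + 15915 = 26666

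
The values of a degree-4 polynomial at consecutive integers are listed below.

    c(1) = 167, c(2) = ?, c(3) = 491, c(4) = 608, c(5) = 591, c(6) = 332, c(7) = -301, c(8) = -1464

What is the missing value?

324

Using the last 6 terms:
Δ: 117, -17, -259, -633, -1163
Δ²: -134, -242, -374, -530
Δ³: -108, -132, -156
Δ⁴: -24, -24
Constant fourth difference = -24.
Extend backward: -108 + 24 = -84;  -134 + 84 = -50;  117 + 50 = 167;  491 − 167 = 324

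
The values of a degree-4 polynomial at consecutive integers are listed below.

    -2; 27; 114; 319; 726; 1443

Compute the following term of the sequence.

2602

D1: 29, 87, 205, 407, 717
D2: 58, 118, 202, 310
D3: 60, 84, 108
D4: 24, 24
The fourth differences are constant (24).
108 + 24 = 132;  310 + 132 = 442;  717 + 442 = 1159;  1443 + 1159 = 2602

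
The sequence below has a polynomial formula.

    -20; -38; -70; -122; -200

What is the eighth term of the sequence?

-650

Δ: -18  -32  -52  -78
Δ²: -14  -20  -26
Δ³: -6  -6
The third differences are constant (-6).
-26 − 6 = -32;  -78 − 32 = -110;  -200 − 110 = -310
-32 − 6 = -38;  -110 − 38 = -148;  -310 − 148 = -458
-38 − 6 = -44;  -148 − 44 = -192;  -458 − 192 = -650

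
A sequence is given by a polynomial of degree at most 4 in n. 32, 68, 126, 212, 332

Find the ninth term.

1272

First differences: 36, 58, 86, 120
Second differences: 22, 28, 34
Third differences: 6, 6
The third differences are constant (6).
34 + 6 = 40;  120 + 40 = 160;  332 + 160 = 492
40 + 6 = 46;  160 + 46 = 206;  492 + 206 = 698
46 + 6 = 52;  206 + 52 = 258;  698 + 258 = 956
52 + 6 = 58;  258 + 58 = 316;  956 + 316 = 1272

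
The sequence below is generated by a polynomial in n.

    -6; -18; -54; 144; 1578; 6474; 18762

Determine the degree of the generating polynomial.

-12, -36, 198, 1434, 4896, 12288
-24, 234, 1236, 3462, 7392
258, 1002, 2226, 3930
744, 1224, 1704
480, 480
The fifth differences are constant, so the polynomial has degree 5.

5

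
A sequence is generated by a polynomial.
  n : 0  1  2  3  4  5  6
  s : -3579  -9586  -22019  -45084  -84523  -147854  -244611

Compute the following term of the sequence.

-386584

Δ: -6007, -12433, -23065, -39439, -63331, -96757
Δ²: -6426, -10632, -16374, -23892, -33426
Δ³: -4206, -5742, -7518, -9534
Δ⁴: -1536, -1776, -2016
Δ⁵: -240, -240
Fifth differences constant at -240.
-2016 − 240 = -2256;  -9534 − 2256 = -11790;  -33426 − 11790 = -45216;  -96757 − 45216 = -141973;  -244611 − 141973 = -386584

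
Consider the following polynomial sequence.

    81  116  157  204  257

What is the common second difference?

Δ: 35, 41, 47, 53
Δ²: 6, 6, 6

6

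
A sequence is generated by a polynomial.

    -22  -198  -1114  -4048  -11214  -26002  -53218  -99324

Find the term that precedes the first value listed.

D1: -176, -916, -2934, -7166, -14788, -27216, -46106
D2: -740, -2018, -4232, -7622, -12428, -18890
D3: -1278, -2214, -3390, -4806, -6462
D4: -936, -1176, -1416, -1656
D5: -240, -240, -240
The fifth differences are constant at -240.
Work back: -936 + 240 = -696;  -1278 + 696 = -582;  -740 + 582 = -158;  -176 + 158 = -18;  -22 + 18 = -4

-4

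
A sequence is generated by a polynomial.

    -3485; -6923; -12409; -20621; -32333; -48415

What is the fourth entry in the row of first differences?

First differences: -3438, -5486, -8212, -11712, -16082
Second differences: -2048, -2726, -3500, -4370
Third differences: -678, -774, -870
Fourth differences: -96, -96

-11712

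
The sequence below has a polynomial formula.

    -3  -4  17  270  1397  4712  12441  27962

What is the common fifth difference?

Δ: -1, 21, 253, 1127, 3315, 7729, 15521
Δ²: 22, 232, 874, 2188, 4414, 7792
Δ³: 210, 642, 1314, 2226, 3378
Δ⁴: 432, 672, 912, 1152
Δ⁵: 240, 240, 240

240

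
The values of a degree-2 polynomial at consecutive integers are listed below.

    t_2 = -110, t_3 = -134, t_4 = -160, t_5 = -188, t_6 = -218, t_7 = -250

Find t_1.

-88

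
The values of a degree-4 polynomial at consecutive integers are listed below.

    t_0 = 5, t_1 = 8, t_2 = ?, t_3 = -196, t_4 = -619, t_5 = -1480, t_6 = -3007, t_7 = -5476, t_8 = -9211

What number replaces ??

-31

Using the last 6 terms:
First differences: -423  -861  -1527  -2469  -3735
Second differences: -438  -666  -942  -1266
Third differences: -228  -276  -324
Fourth differences: -48  -48
Constant fourth difference = -48.
Extend backward: -228 + 48 = -180;  -438 + 180 = -258;  -423 + 258 = -165;  -196 + 165 = -31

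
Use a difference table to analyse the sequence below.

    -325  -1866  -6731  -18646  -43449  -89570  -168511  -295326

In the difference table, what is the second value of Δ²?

-7050

First differences: -1541, -4865, -11915, -24803, -46121, -78941, -126815
Second differences: -3324, -7050, -12888, -21318, -32820, -47874
Third differences: -3726, -5838, -8430, -11502, -15054
Fourth differences: -2112, -2592, -3072, -3552
Fifth differences: -480, -480, -480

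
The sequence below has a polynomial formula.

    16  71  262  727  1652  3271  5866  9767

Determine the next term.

15352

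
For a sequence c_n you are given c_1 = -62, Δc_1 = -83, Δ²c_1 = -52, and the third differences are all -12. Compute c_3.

Build the table forward from the leading diagonal:
D3: -12, -12, -12
D2: -52, -64, -76
D1: -83, -135, -199
c: -62, -145, -280

-280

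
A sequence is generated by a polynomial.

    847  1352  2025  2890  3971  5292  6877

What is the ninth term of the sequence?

10935

First differences: 505  673  865  1081  1321  1585
Second differences: 168  192  216  240  264
Third differences: 24  24  24  24
Constant third difference = 24, so extend:
264 + 24 = 288;  1585 + 288 = 1873;  6877 + 1873 = 8750
288 + 24 = 312;  1873 + 312 = 2185;  8750 + 2185 = 10935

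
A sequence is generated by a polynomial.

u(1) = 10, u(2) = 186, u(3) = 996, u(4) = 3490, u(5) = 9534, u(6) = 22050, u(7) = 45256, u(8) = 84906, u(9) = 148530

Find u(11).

Δ: 176  810  2494  6044  12516  23206  39650  63624
Δ²: 634  1684  3550  6472  10690  16444  23974
Δ³: 1050  1866  2922  4218  5754  7530
Δ⁴: 816  1056  1296  1536  1776
Δ⁵: 240  240  240  240
The fifth differences are constant (240).
1776 + 240 = 2016;  7530 + 2016 = 9546;  23974 + 9546 = 33520;  63624 + 33520 = 97144;  148530 + 97144 = 245674
2016 + 240 = 2256;  9546 + 2256 = 11802;  33520 + 11802 = 45322;  97144 + 45322 = 142466;  245674 + 142466 = 388140

388140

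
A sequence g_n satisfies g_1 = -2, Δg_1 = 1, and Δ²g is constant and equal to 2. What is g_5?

14

Build the table forward from the leading diagonal:
Second differences: 2, 2, 2, 2, 2
First differences: 1, 3, 5, 7, 9
g: -2, -1, 2, 7, 14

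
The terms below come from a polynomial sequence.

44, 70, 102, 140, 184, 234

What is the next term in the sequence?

Δ: 26  32  38  44  50
Δ²: 6  6  6  6
Constant second difference = 6, so extend:
50 + 6 = 56;  234 + 56 = 290

290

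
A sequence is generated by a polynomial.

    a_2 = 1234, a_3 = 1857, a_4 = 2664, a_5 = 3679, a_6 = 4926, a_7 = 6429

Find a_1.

771

First differences: 623  807  1015  1247  1503
Second differences: 184  208  232  256
Third differences: 24  24  24
The third differences are constant at 24.
Work back: 184 − 24 = 160;  623 − 160 = 463;  1234 − 463 = 771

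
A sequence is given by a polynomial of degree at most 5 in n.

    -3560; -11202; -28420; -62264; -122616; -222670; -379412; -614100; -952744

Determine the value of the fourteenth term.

-5508774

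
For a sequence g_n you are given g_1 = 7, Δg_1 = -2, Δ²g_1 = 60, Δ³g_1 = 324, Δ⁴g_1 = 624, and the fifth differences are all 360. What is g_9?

Build the table forward from the leading diagonal:
D5: 360, 360, 360, 360, 360, 360, 360, 360, 360
D4: 624, 984, 1344, 1704, 2064, 2424, 2784, 3144, 3504
D3: 324, 948, 1932, 3276, 4980, 7044, 9468, 12252, 15396
D2: 60, 384, 1332, 3264, 6540, 11520, 18564, 28032, 40284
D1: -2, 58, 442, 1774, 5038, 11578, 23098, 41662, 69694
g: 7, 5, 63, 505, 2279, 7317, 18895, 41993, 83655

83655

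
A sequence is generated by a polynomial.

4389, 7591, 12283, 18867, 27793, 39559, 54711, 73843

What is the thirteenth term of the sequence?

Δ: 3202, 4692, 6584, 8926, 11766, 15152, 19132
Δ²: 1490, 1892, 2342, 2840, 3386, 3980
Δ³: 402, 450, 498, 546, 594
Δ⁴: 48, 48, 48, 48
Fourth differences constant at 48.
594 + 48 = 642;  3980 + 642 = 4622;  19132 + 4622 = 23754;  73843 + 23754 = 97597
642 + 48 = 690;  4622 + 690 = 5312;  23754 + 5312 = 29066;  97597 + 29066 = 126663
690 + 48 = 738;  5312 + 738 = 6050;  29066 + 6050 = 35116;  126663 + 35116 = 161779
738 + 48 = 786;  6050 + 786 = 6836;  35116 + 6836 = 41952;  161779 + 41952 = 203731
786 + 48 = 834;  6836 + 834 = 7670;  41952 + 7670 = 49622;  203731 + 49622 = 253353

253353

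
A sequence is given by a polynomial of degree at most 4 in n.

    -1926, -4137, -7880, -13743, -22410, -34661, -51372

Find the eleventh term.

-183696

-2211 , -3743 , -5863 , -8667 , -12251 , -16711
-1532 , -2120 , -2804 , -3584 , -4460
-588 , -684 , -780 , -876
-96 , -96 , -96
Constant fourth difference = -96, so extend:
-876 − 96 = -972;  -4460 − 972 = -5432;  -16711 − 5432 = -22143;  -51372 − 22143 = -73515
-972 − 96 = -1068;  -5432 − 1068 = -6500;  -22143 − 6500 = -28643;  -73515 − 28643 = -102158
-1068 − 96 = -1164;  -6500 − 1164 = -7664;  -28643 − 7664 = -36307;  -102158 − 36307 = -138465
-1164 − 96 = -1260;  -7664 − 1260 = -8924;  -36307 − 8924 = -45231;  -138465 − 45231 = -183696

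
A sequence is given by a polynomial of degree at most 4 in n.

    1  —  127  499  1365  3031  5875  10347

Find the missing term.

15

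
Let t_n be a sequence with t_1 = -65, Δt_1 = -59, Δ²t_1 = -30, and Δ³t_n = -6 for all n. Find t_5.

-505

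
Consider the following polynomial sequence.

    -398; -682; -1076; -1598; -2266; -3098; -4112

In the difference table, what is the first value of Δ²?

-110

First differences: -284, -394, -522, -668, -832, -1014
Second differences: -110, -128, -146, -164, -182
Third differences: -18, -18, -18, -18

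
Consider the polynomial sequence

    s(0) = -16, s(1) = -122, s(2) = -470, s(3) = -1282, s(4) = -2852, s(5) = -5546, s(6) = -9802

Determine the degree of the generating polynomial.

-106, -348, -812, -1570, -2694, -4256
-242, -464, -758, -1124, -1562
-222, -294, -366, -438
-72, -72, -72
The fourth differences are constant, so the polynomial has degree 4.

4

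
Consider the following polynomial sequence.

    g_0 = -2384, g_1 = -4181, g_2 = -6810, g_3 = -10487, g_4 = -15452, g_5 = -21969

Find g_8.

-1797, -2629, -3677, -4965, -6517
-832, -1048, -1288, -1552
-216, -240, -264
-24, -24
Fourth differences constant at -24.
-264 − 24 = -288;  -1552 − 288 = -1840;  -6517 − 1840 = -8357;  -21969 − 8357 = -30326
-288 − 24 = -312;  -1840 − 312 = -2152;  -8357 − 2152 = -10509;  -30326 − 10509 = -40835
-312 − 24 = -336;  -2152 − 336 = -2488;  -10509 − 2488 = -12997;  -40835 − 12997 = -53832

-53832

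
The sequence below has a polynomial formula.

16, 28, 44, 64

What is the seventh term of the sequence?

First differences: 12, 16, 20
Second differences: 4, 4
The second differences are constant (4).
20 + 4 = 24;  64 + 24 = 88
24 + 4 = 28;  88 + 28 = 116
28 + 4 = 32;  116 + 32 = 148

148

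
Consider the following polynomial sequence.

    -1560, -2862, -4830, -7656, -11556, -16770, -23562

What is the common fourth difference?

-24

Δ: -1302, -1968, -2826, -3900, -5214, -6792
Δ²: -666, -858, -1074, -1314, -1578
Δ³: -192, -216, -240, -264
Δ⁴: -24, -24, -24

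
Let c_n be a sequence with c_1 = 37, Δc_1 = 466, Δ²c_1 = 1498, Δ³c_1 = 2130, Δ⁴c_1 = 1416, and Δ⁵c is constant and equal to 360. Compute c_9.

284269

Build the table forward from the leading diagonal:
Δ⁵: 360  360  360  360  360  360  360  360  360
Δ⁴: 1416  1776  2136  2496  2856  3216  3576  3936  4296
Δ³: 2130  3546  5322  7458  9954  12810  16026  19602  23538
Δ²: 1498  3628  7174  12496  19954  29908  42718  58744  78346
Δ: 466  1964  5592  12766  25262  45216  75124  117842  176586
c: 37  503  2467  8059  20825  46087  91303  166427  284269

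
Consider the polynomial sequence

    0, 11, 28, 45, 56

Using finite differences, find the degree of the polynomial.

3

Δ: 11, 17, 17, 11
Δ²: 6, 0, -6
Δ³: -6, -6
The third differences are constant, so the polynomial has degree 3.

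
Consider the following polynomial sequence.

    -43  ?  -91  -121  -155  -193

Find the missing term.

Using the last 4 terms:
-30, -34, -38
-4, -4
Constant second difference = -4.
Extend backward: -30 + 4 = -26;  -91 + 26 = -65

-65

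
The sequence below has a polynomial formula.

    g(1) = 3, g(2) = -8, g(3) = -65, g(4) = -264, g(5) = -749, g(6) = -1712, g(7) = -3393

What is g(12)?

Δ: -11  -57  -199  -485  -963  -1681
Δ²: -46  -142  -286  -478  -718
Δ³: -96  -144  -192  -240
Δ⁴: -48  -48  -48
Constant fourth difference = -48, so extend:
-240 − 48 = -288;  -718 − 288 = -1006;  -1681 − 1006 = -2687;  -3393 − 2687 = -6080
-288 − 48 = -336;  -1006 − 336 = -1342;  -2687 − 1342 = -4029;  -6080 − 4029 = -10109
-336 − 48 = -384;  -1342 − 384 = -1726;  -4029 − 1726 = -5755;  -10109 − 5755 = -15864
-384 − 48 = -432;  -1726 − 432 = -2158;  -5755 − 2158 = -7913;  -15864 − 7913 = -23777
-432 − 48 = -480;  -2158 − 480 = -2638;  -7913 − 2638 = -10551;  -23777 − 10551 = -34328

-34328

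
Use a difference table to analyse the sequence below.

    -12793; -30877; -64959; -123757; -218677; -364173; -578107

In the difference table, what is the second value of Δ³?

-11406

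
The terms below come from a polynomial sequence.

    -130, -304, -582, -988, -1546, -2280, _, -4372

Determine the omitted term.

Using the first 6 terms:
D1: -174, -278, -406, -558, -734
D2: -104, -128, -152, -176
D3: -24, -24, -24
Constant third difference = -24.
Extend forward: -176 − 24 = -200;  -734 − 200 = -934;  -2280 − 934 = -3214

-3214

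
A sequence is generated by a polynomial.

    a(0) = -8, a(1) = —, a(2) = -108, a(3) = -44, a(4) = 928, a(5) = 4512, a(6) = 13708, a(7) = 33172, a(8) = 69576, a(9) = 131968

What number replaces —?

Using the last 8 terms:
Δ: 64  972  3584  9196  19464  36404  62392
Δ²: 908  2612  5612  10268  16940  25988
Δ³: 1704  3000  4656  6672  9048
Δ⁴: 1296  1656  2016  2376
Δ⁵: 360  360  360
Constant fifth difference = 360.
Extend backward: 1296 − 360 = 936;  1704 − 936 = 768;  908 − 768 = 140;  64 − 140 = -76;  -108 + 76 = -32

-32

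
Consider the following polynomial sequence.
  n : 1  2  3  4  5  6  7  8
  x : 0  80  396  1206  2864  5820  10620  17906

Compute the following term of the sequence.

Δ: 80 , 316 , 810 , 1658 , 2956 , 4800 , 7286
Δ²: 236 , 494 , 848 , 1298 , 1844 , 2486
Δ³: 258 , 354 , 450 , 546 , 642
Δ⁴: 96 , 96 , 96 , 96
The fourth differences are constant (96).
642 + 96 = 738;  2486 + 738 = 3224;  7286 + 3224 = 10510;  17906 + 10510 = 28416

28416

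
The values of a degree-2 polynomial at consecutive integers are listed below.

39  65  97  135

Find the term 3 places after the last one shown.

Δ: 26  32  38
Δ²: 6  6
The second differences are constant (6).
38 + 6 = 44;  135 + 44 = 179
44 + 6 = 50;  179 + 50 = 229
50 + 6 = 56;  229 + 56 = 285

285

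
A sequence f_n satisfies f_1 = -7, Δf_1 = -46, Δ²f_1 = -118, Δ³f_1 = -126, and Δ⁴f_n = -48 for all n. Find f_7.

-5293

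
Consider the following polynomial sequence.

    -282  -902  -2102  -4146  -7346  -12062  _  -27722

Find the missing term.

Using the first 6 terms:
Δ: -620, -1200, -2044, -3200, -4716
Δ²: -580, -844, -1156, -1516
Δ³: -264, -312, -360
Δ⁴: -48, -48
Constant fourth difference = -48.
Extend forward: -360 − 48 = -408;  -1516 − 408 = -1924;  -4716 − 1924 = -6640;  -12062 − 6640 = -18702

-18702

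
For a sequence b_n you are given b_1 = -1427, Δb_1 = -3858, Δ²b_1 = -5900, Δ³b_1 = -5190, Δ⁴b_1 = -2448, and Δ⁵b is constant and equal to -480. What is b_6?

-144337

Build the table forward from the leading diagonal:
D5: -480  -480  -480  -480  -480  -480
D4: -2448  -2928  -3408  -3888  -4368  -4848
D3: -5190  -7638  -10566  -13974  -17862  -22230
D2: -5900  -11090  -18728  -29294  -43268  -61130
D1: -3858  -9758  -20848  -39576  -68870  -112138
b: -1427  -5285  -15043  -35891  -75467  -144337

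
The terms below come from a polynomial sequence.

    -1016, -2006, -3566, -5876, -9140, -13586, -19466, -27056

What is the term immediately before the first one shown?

-440

-990, -1560, -2310, -3264, -4446, -5880, -7590
-570, -750, -954, -1182, -1434, -1710
-180, -204, -228, -252, -276
-24, -24, -24, -24
The fourth differences are constant at -24.
Work back: -180 + 24 = -156;  -570 + 156 = -414;  -990 + 414 = -576;  -1016 + 576 = -440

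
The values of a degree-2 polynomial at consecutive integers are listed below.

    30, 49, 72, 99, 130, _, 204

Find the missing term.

165

Using the first 5 terms:
First differences: 19  23  27  31
Second differences: 4  4  4
Constant second difference = 4.
Extend forward: 31 + 4 = 35;  130 + 35 = 165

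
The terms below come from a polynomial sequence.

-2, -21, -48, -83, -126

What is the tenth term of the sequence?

D1: -19, -27, -35, -43
D2: -8, -8, -8
The second differences are constant (-8).
-43 − 8 = -51;  -126 − 51 = -177
-51 − 8 = -59;  -177 − 59 = -236
-59 − 8 = -67;  -236 − 67 = -303
-67 − 8 = -75;  -303 − 75 = -378
-75 − 8 = -83;  -378 − 83 = -461

-461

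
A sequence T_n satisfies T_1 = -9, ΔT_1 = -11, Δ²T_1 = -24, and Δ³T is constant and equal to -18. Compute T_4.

-132

Build the table forward from the leading diagonal:
Third differences: -18, -18, -18, -18
Second differences: -24, -42, -60, -78
First differences: -11, -35, -77, -137
T: -9, -20, -55, -132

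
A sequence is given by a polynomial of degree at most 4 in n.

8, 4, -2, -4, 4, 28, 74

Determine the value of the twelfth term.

844

D1: -4, -6, -2, 8, 24, 46
D2: -2, 4, 10, 16, 22
D3: 6, 6, 6, 6
The third differences are constant (6).
22 + 6 = 28;  46 + 28 = 74;  74 + 74 = 148
28 + 6 = 34;  74 + 34 = 108;  148 + 108 = 256
34 + 6 = 40;  108 + 40 = 148;  256 + 148 = 404
40 + 6 = 46;  148 + 46 = 194;  404 + 194 = 598
46 + 6 = 52;  194 + 52 = 246;  598 + 246 = 844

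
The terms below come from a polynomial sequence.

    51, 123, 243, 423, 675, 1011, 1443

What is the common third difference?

First differences: 72, 120, 180, 252, 336, 432
Second differences: 48, 60, 72, 84, 96
Third differences: 12, 12, 12, 12

12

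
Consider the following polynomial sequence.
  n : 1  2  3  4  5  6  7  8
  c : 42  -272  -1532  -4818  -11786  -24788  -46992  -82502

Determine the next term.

-136478

-314 , -1260 , -3286 , -6968 , -13002 , -22204 , -35510
-946 , -2026 , -3682 , -6034 , -9202 , -13306
-1080 , -1656 , -2352 , -3168 , -4104
-576 , -696 , -816 , -936
-120 , -120 , -120
Constant fifth difference = -120, so extend:
-936 − 120 = -1056;  -4104 − 1056 = -5160;  -13306 − 5160 = -18466;  -35510 − 18466 = -53976;  -82502 − 53976 = -136478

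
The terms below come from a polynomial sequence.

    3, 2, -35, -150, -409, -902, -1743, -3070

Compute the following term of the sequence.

Δ: -1 , -37 , -115 , -259 , -493 , -841 , -1327
Δ²: -36 , -78 , -144 , -234 , -348 , -486
Δ³: -42 , -66 , -90 , -114 , -138
Δ⁴: -24 , -24 , -24 , -24
Fourth differences constant at -24.
-138 − 24 = -162;  -486 − 162 = -648;  -1327 − 648 = -1975;  -3070 − 1975 = -5045

-5045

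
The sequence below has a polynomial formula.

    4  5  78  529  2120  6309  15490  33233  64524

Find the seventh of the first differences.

17743

First differences: 1, 73, 451, 1591, 4189, 9181, 17743, 31291
Second differences: 72, 378, 1140, 2598, 4992, 8562, 13548
Third differences: 306, 762, 1458, 2394, 3570, 4986
Fourth differences: 456, 696, 936, 1176, 1416
Fifth differences: 240, 240, 240, 240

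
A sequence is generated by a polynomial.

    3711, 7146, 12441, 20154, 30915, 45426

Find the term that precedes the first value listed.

Δ: 3435, 5295, 7713, 10761, 14511
Δ²: 1860, 2418, 3048, 3750
Δ³: 558, 630, 702
Δ⁴: 72, 72
The fourth differences are constant at 72.
Work back: 558 − 72 = 486;  1860 − 486 = 1374;  3435 − 1374 = 2061;  3711 − 2061 = 1650

1650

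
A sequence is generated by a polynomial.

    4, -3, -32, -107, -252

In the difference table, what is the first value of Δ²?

First differences: -7, -29, -75, -145
Second differences: -22, -46, -70
Third differences: -24, -24

-22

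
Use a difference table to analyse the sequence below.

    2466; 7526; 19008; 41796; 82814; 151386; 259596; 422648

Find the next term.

5060 , 11482 , 22788 , 41018 , 68572 , 108210 , 163052
6422 , 11306 , 18230 , 27554 , 39638 , 54842
4884 , 6924 , 9324 , 12084 , 15204
2040 , 2400 , 2760 , 3120
360 , 360 , 360
The fifth differences are constant (360).
3120 + 360 = 3480;  15204 + 3480 = 18684;  54842 + 18684 = 73526;  163052 + 73526 = 236578;  422648 + 236578 = 659226

659226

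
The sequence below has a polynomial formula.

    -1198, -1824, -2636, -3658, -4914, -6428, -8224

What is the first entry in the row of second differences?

Δ: -626, -812, -1022, -1256, -1514, -1796
Δ²: -186, -210, -234, -258, -282
Δ³: -24, -24, -24, -24

-186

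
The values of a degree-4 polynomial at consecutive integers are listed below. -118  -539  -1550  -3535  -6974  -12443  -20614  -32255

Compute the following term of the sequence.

-421, -1011, -1985, -3439, -5469, -8171, -11641
-590, -974, -1454, -2030, -2702, -3470
-384, -480, -576, -672, -768
-96, -96, -96, -96
The fourth differences are constant (-96).
-768 − 96 = -864;  -3470 − 864 = -4334;  -11641 − 4334 = -15975;  -32255 − 15975 = -48230

-48230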